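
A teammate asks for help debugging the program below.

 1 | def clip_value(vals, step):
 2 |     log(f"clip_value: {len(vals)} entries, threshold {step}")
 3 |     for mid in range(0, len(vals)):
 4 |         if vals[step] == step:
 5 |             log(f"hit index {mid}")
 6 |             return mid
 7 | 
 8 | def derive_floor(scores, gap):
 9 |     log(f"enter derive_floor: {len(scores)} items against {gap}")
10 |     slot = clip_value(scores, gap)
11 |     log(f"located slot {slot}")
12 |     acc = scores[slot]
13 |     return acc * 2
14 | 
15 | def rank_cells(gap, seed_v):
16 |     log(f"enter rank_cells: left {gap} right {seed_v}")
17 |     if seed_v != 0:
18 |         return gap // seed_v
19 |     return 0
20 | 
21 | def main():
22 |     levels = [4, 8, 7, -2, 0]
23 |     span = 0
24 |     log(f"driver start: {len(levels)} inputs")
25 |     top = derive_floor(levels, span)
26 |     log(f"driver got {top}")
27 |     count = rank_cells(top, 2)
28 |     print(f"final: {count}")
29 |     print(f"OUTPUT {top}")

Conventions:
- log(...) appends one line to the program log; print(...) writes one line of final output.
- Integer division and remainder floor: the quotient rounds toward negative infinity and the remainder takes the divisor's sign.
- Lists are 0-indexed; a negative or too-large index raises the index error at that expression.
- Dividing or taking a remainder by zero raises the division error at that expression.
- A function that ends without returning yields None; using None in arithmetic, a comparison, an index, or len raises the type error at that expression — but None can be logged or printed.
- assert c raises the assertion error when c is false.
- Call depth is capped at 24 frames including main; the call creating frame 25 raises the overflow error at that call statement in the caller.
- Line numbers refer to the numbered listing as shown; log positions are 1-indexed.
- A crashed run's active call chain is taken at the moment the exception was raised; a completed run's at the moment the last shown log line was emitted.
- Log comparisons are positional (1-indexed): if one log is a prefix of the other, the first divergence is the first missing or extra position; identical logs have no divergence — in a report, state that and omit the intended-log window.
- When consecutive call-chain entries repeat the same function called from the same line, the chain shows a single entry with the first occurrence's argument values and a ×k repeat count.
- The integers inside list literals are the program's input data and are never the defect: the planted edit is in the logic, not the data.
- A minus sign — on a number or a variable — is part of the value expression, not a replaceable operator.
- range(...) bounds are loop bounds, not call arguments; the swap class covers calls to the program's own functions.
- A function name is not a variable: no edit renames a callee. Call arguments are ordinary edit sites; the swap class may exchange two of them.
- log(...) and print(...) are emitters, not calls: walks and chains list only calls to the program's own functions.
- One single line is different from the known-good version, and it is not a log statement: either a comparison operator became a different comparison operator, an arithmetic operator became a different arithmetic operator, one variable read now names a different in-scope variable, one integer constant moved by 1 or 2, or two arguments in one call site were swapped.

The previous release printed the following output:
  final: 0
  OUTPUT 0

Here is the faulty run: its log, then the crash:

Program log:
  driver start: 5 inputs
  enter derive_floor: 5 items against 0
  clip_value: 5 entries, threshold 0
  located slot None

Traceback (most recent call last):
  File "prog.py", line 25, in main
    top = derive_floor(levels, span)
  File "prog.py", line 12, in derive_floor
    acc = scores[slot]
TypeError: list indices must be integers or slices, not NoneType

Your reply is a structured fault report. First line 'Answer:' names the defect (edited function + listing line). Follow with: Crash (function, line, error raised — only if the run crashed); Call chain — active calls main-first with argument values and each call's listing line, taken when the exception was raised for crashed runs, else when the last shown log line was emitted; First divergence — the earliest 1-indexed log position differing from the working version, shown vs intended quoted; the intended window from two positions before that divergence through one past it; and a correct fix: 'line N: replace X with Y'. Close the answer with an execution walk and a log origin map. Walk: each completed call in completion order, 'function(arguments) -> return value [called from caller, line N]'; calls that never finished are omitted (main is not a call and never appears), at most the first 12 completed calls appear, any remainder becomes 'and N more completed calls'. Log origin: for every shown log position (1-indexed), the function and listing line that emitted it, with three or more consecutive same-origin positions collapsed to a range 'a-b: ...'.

Answer: the defect is in clip_value at line 4.
Key fact: Log line 4 is where behavior first shows: 'located slot None' appears instead of 'hit index 4'.
Crash: derive_floor, line 12, TypeError.
Call chain: main -> derive_floor([4, 8, 7, -2, 0], 0) (called at line 25).
First divergence: position 4 — shown 'located slot None', intended 'hit index 4'.
Intended log window:
  2: enter derive_floor: 5 items against 0
  3: clip_value: 5 entries, threshold 0
  4: hit index 4
  5: located slot 4
Execution walk:
  clip_value([4, 8, 7, -2, 0], 0) -> None  [called from derive_floor, line 10]
Origin of each log line:
  1: from main, line 24
  2: from derive_floor, line 9
  3: from clip_value, line 2
  4: from derive_floor, line 11
A correct fix: line 4: replace `vals[step]` with `vals[mid]`.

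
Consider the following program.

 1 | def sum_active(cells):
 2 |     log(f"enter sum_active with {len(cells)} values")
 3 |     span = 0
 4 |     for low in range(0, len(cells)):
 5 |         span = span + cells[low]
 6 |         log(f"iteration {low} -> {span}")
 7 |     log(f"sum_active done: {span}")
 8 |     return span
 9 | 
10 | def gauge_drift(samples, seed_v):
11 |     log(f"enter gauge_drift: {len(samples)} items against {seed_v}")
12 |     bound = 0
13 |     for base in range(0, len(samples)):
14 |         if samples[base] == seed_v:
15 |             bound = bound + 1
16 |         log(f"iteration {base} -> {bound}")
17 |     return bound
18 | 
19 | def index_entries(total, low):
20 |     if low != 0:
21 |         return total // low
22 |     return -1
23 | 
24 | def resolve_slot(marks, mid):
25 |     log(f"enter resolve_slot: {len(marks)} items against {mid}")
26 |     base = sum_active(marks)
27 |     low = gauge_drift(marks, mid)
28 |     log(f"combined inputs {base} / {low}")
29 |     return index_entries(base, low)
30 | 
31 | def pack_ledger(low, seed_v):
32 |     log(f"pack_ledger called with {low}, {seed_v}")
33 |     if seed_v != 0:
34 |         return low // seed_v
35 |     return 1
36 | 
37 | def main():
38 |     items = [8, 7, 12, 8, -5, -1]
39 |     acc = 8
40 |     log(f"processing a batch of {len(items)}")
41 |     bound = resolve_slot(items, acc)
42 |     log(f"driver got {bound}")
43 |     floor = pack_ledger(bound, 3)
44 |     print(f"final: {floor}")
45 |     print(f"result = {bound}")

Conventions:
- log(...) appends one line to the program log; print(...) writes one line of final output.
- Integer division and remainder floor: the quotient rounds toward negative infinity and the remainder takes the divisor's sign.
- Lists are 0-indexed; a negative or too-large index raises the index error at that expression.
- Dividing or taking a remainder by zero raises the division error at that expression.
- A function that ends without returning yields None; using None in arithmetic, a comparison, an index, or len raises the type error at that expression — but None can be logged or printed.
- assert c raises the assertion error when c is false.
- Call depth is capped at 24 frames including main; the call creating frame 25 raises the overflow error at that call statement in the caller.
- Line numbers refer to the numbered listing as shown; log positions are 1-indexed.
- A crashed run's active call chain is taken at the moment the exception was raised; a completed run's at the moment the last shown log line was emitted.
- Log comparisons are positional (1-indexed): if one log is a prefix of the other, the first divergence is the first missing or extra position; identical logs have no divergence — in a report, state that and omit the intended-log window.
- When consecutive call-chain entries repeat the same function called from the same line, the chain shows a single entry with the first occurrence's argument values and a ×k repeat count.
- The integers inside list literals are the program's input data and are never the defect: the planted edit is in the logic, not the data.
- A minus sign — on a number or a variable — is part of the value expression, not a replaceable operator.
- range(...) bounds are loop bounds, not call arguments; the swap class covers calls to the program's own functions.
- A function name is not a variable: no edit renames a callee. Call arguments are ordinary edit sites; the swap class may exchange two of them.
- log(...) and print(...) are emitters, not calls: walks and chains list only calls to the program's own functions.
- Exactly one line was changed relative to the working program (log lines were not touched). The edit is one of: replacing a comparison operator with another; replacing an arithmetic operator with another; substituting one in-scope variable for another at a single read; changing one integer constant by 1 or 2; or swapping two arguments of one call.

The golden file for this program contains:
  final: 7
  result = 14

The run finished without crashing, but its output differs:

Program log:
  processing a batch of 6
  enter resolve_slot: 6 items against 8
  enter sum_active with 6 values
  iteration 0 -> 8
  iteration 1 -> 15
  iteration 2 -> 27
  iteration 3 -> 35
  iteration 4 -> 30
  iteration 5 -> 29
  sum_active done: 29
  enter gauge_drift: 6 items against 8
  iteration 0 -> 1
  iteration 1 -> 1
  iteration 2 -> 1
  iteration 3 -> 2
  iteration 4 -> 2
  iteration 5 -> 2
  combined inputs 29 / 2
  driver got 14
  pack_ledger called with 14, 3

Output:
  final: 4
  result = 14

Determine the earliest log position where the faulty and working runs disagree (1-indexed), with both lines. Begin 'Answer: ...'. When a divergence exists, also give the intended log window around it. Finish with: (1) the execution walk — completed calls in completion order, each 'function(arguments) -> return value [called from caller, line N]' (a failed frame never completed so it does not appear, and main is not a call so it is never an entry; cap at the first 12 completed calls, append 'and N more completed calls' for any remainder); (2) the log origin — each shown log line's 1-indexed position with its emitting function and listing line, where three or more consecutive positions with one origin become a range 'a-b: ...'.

Answer: position 20; shown 'pack_ledger called with 14, 3' vs intended 'pack_ledger called with 14, 2'.
Intended log window:
  18: combined inputs 29 / 2
  19: driver got 14
  20: pack_ledger called with 14, 2
Execution walk:
  sum_active([8, 7, 12, 8, -5, -1]) -> 29  [called from resolve_slot, line 26]
  gauge_drift([8, 7, 12, 8, -5, -1], 8) -> 2  [called from resolve_slot, line 27]
  index_entries(29, 2) -> 14  [called from resolve_slot, line 29]
  resolve_slot([8, 7, 12, 8, -5, -1], 8) -> 14  [called from main, line 41]
  pack_ledger(14, 3) -> 4  [called from main, line 43]
Origin of each log line:
  1: logged in main at line 40
  2: logged in resolve_slot at line 25
  3: logged in sum_active at line 2
  4-9: logged in sum_active at line 6
  10: logged in sum_active at line 7
  11: logged in gauge_drift at line 11
  12-17: logged in gauge_drift at line 16
  18: logged in resolve_slot at line 28
  19: logged in main at line 42
  20: logged in pack_ledger at line 32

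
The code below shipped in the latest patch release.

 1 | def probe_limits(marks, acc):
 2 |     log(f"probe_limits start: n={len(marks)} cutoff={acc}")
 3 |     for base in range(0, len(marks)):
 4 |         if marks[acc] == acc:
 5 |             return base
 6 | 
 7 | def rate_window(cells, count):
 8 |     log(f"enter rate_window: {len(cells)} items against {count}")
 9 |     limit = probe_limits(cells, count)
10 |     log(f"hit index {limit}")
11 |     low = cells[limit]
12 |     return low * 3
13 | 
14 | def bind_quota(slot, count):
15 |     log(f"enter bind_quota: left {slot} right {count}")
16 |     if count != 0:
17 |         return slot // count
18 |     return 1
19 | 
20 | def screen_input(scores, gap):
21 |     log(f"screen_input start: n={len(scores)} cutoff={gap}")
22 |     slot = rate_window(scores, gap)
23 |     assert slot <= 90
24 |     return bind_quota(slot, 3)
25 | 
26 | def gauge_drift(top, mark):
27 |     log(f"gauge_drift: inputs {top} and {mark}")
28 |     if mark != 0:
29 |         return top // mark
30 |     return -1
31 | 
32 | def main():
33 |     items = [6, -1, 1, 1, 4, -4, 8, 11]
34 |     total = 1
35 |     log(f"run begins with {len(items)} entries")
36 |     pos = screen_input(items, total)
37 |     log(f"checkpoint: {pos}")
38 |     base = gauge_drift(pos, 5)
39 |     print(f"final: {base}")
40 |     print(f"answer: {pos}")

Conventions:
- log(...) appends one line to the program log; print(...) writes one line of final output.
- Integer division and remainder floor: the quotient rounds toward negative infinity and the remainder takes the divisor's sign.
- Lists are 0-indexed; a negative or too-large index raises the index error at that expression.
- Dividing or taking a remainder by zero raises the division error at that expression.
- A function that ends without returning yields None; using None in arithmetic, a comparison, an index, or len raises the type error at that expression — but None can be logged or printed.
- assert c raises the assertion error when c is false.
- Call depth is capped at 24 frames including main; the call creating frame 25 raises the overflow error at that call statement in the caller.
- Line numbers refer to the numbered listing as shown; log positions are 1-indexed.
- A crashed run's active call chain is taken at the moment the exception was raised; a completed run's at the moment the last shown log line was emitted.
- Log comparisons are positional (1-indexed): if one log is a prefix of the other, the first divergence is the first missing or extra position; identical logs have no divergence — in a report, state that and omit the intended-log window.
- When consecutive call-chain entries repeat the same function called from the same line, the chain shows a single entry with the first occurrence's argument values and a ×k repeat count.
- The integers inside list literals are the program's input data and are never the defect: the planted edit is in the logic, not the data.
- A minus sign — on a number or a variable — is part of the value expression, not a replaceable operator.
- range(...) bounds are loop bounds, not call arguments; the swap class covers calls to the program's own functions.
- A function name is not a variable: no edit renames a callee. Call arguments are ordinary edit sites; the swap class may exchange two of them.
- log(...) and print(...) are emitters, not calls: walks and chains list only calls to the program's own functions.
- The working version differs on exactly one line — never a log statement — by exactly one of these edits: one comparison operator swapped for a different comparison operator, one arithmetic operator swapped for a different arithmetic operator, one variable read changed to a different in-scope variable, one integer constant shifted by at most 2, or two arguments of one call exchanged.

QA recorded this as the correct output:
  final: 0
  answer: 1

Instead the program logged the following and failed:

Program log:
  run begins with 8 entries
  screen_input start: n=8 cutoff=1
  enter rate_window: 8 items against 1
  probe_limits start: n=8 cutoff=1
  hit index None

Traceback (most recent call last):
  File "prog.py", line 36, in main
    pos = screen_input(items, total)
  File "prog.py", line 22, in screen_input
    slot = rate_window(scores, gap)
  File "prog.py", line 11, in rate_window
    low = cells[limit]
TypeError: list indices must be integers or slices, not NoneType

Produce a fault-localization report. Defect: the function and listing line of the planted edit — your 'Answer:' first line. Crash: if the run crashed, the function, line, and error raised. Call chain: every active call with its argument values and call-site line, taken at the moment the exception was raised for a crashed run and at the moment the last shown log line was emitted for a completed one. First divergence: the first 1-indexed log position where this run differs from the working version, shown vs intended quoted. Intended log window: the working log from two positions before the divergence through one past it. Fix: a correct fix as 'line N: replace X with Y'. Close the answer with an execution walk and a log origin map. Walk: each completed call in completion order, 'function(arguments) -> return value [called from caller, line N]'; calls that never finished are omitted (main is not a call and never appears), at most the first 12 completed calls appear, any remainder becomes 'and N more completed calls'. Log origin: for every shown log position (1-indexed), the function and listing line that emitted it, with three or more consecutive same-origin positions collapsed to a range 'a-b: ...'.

Answer: the defect is in probe_limits at line 4.
Core observation: At log position 5 the runs split — shown 'hit index None', but the working version logs 'hit index 2'.
Crash: rate_window, line 11, TypeError.
Call chain: main -> screen_input([6, -1, 1, 1, 4, -4, 8, 11], 1) (called at line 36) -> rate_window([6, -1, 1, 1, 4, -4, 8, 11], 1) (called at line 22).
First divergence: at position 5 the run shows 'hit index None' where the working version logs 'hit index 2'.
Intended log window:
  3: enter rate_window: 8 items against 1
  4: probe_limits start: n=8 cutoff=1
  5: hit index 2
  6: enter bind_quota: left 3 right 3
Execution walk:
  probe_limits([6, -1, 1, 1, 4, -4, 8, 11], 1) -> None  [called from rate_window, line 9]
Log origins:
  1 — main, line 35
  2 — screen_input, line 21
  3 — rate_window, line 8
  4 — probe_limits, line 2
  5 — rate_window, line 10
A correct fix: line 4: replace `marks[acc]` with `marks[base]`.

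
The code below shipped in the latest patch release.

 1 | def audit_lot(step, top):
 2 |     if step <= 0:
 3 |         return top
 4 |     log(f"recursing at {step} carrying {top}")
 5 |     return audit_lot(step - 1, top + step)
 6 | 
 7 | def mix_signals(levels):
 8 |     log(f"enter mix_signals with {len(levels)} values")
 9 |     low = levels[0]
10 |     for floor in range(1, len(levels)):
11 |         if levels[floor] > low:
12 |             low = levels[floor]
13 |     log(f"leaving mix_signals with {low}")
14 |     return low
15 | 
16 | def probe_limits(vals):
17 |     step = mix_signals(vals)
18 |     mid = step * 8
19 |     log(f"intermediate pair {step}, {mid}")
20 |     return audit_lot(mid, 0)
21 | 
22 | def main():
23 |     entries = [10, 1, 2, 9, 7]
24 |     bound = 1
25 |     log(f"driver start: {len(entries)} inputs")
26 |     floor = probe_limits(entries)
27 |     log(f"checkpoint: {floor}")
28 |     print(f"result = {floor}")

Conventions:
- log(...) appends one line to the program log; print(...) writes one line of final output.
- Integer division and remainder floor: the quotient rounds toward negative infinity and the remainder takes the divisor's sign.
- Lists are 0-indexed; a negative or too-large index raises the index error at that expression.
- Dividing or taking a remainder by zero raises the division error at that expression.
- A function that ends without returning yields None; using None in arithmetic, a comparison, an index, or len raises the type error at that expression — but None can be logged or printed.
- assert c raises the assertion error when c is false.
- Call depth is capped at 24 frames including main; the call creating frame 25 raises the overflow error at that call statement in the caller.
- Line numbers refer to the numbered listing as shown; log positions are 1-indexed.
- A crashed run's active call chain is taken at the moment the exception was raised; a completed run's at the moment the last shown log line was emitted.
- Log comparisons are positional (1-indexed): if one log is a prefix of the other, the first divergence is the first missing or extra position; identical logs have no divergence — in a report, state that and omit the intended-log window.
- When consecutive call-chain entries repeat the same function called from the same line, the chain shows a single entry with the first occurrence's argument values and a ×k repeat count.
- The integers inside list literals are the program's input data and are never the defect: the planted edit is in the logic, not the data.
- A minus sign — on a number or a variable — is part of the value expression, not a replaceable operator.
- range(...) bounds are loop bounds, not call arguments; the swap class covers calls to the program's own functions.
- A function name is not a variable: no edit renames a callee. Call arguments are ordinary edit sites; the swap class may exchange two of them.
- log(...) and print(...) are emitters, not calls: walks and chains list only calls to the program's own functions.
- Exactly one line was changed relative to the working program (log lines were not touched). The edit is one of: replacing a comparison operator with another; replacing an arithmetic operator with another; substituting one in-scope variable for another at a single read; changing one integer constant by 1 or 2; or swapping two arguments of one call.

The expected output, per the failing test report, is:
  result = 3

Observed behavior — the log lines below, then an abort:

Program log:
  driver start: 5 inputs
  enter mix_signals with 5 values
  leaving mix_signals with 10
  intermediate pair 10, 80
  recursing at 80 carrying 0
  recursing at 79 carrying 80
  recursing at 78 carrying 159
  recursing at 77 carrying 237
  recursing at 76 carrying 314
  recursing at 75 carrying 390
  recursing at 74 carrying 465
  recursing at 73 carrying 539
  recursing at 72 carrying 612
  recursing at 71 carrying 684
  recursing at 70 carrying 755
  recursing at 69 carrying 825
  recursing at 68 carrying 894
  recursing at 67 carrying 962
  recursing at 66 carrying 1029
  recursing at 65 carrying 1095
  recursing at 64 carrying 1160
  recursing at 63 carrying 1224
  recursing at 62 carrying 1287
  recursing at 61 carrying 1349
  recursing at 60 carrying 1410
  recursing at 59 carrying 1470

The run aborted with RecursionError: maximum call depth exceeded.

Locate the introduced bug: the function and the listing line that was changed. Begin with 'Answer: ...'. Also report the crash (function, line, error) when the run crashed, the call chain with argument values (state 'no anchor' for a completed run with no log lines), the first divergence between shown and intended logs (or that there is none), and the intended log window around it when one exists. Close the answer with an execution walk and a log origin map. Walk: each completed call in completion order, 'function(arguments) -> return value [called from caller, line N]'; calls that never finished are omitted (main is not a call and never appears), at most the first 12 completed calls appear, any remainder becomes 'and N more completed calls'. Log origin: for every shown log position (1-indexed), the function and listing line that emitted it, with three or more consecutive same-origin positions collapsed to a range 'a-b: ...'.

Answer: the defect is in probe_limits at line 18.
Core observation: Position 4 is the first bad log line: 'intermediate pair 10, 80' should read 'intermediate pair 10, 2'.
Crash: audit_lot, line 5, RecursionError.
Call chain: main -> probe_limits([10, 1, 2, 9, 7]) (called at line 26) -> audit_lot(80, 0) (called at line 20) -> audit_lot(79, 80) (called at line 5) ×21.
First divergence: at position 4 the run shows 'intermediate pair 10, 80' where the working version logs 'intermediate pair 10, 2'.
Intended log window:
  2: enter mix_signals with 5 values
  3: leaving mix_signals with 10
  4: intermediate pair 10, 2
  5: recursing at 2 carrying 0
Execution walk:
  mix_signals([10, 1, 2, 9, 7]) -> 10  [called from probe_limits, line 17]
Log origin:
  1 — main, line 25
  2 — mix_signals, line 8
  3 — mix_signals, line 13
  4 — probe_limits, line 19
  5-26 — audit_lot, line 4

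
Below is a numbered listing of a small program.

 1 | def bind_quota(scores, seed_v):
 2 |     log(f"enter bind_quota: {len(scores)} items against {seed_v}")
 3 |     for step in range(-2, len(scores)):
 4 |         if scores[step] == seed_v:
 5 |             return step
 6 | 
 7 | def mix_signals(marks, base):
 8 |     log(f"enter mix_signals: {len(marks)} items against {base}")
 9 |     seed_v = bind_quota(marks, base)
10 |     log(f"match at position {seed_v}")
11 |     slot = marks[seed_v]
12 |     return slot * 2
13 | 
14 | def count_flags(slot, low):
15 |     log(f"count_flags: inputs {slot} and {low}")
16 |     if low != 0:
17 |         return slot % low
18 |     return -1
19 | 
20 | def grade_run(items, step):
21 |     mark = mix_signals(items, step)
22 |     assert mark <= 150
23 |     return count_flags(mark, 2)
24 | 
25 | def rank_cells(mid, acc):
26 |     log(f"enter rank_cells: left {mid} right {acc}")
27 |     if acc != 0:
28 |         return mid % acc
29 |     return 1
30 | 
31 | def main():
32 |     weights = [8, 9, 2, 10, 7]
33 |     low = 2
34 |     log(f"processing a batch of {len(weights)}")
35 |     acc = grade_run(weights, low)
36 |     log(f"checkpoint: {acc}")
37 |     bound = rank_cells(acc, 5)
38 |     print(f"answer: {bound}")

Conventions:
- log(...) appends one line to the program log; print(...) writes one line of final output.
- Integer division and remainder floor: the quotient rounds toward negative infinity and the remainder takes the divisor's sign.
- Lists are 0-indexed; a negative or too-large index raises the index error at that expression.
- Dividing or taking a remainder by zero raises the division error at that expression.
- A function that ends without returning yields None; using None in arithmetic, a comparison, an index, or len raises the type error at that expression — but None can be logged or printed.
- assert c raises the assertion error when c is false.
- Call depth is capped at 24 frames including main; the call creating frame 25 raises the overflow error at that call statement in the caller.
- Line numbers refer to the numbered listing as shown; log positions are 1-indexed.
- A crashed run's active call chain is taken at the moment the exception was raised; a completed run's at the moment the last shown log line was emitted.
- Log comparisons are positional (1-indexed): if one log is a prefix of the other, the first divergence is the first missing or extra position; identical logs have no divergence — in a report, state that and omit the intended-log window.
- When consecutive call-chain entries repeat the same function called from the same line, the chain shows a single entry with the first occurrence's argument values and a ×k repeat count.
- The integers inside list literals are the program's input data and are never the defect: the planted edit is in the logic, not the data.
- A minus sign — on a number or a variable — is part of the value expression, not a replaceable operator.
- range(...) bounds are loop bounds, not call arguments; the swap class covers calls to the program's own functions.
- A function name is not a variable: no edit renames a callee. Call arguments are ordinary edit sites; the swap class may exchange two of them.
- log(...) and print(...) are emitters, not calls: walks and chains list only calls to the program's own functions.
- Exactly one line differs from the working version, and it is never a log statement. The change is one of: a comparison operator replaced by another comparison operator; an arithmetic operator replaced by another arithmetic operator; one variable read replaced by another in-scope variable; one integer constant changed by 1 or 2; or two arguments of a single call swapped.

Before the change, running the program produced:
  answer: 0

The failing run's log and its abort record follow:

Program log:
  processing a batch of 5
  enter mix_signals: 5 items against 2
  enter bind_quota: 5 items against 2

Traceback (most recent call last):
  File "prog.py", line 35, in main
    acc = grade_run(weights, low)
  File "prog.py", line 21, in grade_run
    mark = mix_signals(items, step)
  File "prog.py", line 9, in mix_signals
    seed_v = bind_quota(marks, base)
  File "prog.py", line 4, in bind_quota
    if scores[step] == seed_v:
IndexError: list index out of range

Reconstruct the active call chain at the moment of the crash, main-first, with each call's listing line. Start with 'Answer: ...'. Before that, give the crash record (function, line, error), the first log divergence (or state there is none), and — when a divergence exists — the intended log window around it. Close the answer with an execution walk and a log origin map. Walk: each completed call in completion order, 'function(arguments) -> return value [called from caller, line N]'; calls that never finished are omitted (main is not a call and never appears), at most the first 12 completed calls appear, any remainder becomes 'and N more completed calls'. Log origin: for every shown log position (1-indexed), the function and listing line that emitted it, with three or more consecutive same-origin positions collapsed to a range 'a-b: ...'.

Answer: main -> grade_run (called at line 35) -> mix_signals (called at line 21) -> bind_quota (called at line 9).
Core observation: Only 3 log lines were emitted before the run died; the intended continuation was 'match at position 2'.
Crash: bind_quota, line 4, IndexError.
First divergence: position 4 — the faulty run's log ends after 3 lines; the working version continues with 'match at position 2'.
Intended log window:
  2: enter mix_signals: 5 items against 2
  3: enter bind_quota: 5 items against 2
  4: match at position 2
  5: count_flags: inputs 4 and 2
Execution walk:
  (no call completed)
Log origins:
  1: from main, line 34
  2: from mix_signals, line 8
  3: from bind_quota, line 2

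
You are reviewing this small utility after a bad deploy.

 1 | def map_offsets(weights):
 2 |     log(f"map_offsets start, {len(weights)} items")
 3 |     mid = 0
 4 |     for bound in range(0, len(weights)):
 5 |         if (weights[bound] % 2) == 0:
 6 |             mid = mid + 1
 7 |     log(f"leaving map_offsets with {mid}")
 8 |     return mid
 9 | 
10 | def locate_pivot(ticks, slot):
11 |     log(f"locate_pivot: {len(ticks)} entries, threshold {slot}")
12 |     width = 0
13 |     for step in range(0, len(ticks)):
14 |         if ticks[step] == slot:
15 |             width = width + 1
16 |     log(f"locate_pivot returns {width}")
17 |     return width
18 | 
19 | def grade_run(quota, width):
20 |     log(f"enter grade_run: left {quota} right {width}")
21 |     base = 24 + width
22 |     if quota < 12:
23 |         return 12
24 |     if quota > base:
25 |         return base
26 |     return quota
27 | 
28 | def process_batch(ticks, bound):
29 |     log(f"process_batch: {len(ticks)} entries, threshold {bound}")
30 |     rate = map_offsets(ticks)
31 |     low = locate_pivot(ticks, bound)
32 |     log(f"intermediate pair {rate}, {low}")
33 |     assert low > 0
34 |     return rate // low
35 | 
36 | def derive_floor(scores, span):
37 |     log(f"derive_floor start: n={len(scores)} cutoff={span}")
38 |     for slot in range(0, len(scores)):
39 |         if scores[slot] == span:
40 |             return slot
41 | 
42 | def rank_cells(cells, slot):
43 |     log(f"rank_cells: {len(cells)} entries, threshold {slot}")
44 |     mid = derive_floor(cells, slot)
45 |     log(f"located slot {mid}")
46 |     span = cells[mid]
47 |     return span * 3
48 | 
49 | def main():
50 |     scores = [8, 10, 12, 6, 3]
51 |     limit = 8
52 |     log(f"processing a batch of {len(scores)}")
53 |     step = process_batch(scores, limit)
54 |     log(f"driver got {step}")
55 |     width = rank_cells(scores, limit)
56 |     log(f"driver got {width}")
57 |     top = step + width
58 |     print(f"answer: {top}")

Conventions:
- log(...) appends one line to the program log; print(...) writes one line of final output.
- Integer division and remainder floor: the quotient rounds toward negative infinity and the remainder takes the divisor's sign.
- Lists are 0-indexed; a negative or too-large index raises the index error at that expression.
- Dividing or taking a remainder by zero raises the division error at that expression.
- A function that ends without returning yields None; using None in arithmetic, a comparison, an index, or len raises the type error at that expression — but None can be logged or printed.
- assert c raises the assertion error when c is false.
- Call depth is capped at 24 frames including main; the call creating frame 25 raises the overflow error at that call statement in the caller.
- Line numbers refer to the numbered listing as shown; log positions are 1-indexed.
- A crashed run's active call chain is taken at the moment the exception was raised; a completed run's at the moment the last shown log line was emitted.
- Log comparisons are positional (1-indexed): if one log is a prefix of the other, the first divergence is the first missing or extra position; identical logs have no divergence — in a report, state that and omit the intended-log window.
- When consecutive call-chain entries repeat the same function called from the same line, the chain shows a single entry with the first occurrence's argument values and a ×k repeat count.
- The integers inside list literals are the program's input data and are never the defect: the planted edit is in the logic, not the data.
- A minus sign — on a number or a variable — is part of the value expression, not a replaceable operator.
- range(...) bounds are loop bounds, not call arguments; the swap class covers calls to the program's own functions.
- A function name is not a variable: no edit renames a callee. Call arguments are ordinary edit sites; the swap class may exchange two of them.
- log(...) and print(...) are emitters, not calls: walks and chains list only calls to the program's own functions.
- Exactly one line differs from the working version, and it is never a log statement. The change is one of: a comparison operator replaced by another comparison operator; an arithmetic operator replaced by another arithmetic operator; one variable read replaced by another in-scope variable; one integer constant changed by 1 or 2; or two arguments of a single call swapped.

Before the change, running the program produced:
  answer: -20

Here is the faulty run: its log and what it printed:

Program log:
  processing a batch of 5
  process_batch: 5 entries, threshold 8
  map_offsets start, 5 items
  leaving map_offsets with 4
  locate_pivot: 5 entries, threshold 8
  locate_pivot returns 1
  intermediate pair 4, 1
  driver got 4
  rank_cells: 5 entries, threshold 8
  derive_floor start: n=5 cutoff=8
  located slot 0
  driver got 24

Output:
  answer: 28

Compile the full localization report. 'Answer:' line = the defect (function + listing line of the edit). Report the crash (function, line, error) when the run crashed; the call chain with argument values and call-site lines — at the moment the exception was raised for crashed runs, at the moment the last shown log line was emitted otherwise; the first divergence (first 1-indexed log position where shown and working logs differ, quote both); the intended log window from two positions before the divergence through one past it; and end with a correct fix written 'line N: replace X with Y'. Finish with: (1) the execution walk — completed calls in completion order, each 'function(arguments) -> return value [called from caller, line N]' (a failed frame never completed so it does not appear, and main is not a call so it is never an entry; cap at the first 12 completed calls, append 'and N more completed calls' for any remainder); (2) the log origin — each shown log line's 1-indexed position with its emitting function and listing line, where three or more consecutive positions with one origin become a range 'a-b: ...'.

Answer: the defect is in main at line 57.
Core observation: The logs agree in full; only the final output differs.
Call chain: main.
First divergence: none (the log streams are identical).
Execution walk:
  map_offsets([8, 10, 12, 6, 3]) -> 4  [called from process_batch, line 30]
  locate_pivot([8, 10, 12, 6, 3], 8) -> 1  [called from process_batch, line 31]
  process_batch([8, 10, 12, 6, 3], 8) -> 4  [called from main, line 53]
  derive_floor([8, 10, 12, 6, 3], 8) -> 0  [called from rank_cells, line 44]
  rank_cells([8, 10, 12, 6, 3], 8) -> 24  [called from main, line 55]
Log origins:
  1 — main, line 52
  2 — process_batch, line 29
  3 — map_offsets, line 2
  4 — map_offsets, line 7
  5 — locate_pivot, line 11
  6 — locate_pivot, line 16
  7 — process_batch, line 32
  8 — main, line 54
  9 — rank_cells, line 43
  10 — derive_floor, line 37
  11 — rank_cells, line 45
  12 — main, line 56
A correct fix: line 57: replace `+` with `-`.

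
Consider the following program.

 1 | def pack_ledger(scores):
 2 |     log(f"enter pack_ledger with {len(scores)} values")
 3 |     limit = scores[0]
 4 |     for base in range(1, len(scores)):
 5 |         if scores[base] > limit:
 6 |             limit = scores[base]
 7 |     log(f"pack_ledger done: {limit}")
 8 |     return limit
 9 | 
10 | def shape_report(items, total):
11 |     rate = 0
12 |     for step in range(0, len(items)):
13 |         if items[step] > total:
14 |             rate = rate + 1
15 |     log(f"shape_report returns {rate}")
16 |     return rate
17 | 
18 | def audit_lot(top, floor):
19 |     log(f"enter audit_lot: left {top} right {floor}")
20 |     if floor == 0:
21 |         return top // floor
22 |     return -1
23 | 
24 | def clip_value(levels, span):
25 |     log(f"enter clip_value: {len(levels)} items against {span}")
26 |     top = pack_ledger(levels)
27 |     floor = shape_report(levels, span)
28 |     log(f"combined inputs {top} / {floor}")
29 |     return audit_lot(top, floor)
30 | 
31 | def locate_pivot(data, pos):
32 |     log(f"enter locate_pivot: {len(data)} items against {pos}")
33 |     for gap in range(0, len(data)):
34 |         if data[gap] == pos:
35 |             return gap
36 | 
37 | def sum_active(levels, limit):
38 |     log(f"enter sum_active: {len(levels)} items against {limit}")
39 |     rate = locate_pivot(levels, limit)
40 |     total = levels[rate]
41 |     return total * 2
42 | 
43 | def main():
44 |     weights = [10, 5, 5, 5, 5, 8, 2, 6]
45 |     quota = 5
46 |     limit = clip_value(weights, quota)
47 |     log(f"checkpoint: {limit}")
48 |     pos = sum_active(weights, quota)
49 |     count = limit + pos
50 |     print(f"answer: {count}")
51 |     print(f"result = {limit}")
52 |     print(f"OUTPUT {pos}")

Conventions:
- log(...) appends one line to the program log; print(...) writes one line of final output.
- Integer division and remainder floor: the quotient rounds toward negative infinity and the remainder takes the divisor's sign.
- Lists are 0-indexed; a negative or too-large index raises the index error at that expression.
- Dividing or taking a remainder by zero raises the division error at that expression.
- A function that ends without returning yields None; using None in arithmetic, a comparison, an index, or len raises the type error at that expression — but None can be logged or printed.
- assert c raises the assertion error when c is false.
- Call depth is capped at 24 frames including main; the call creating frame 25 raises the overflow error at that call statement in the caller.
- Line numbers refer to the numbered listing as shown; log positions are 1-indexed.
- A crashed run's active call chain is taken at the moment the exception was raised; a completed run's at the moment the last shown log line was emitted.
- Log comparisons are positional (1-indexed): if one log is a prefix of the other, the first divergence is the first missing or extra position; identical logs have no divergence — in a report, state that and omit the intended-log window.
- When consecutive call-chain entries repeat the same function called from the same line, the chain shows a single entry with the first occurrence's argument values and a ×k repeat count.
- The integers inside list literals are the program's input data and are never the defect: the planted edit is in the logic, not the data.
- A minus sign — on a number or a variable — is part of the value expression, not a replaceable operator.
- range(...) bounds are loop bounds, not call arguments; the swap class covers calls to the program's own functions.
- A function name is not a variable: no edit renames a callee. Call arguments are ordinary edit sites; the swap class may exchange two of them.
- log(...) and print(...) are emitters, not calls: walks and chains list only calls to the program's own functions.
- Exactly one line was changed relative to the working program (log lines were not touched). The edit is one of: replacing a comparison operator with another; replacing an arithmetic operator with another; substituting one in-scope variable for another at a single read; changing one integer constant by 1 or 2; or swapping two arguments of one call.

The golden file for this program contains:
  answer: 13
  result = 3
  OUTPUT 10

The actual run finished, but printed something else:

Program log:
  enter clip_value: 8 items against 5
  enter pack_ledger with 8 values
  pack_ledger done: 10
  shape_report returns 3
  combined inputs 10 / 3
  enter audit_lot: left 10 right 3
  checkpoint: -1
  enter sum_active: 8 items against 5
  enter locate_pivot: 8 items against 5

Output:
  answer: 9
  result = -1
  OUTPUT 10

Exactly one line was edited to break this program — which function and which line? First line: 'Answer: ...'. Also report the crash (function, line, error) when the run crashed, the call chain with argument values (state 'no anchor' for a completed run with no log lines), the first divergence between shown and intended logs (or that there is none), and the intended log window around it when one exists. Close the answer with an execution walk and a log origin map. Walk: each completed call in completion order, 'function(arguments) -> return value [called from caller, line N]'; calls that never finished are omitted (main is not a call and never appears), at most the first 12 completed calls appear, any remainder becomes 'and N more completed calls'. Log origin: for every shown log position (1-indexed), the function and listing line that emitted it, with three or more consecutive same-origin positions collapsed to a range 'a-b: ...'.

Answer: the defect is in audit_lot at line 20.
Key fact: At log position 7 the runs split — shown 'checkpoint: -1', but the working version logs 'checkpoint: 3'.
Call chain: main -> sum_active([10, 5, 5, 5, 5, 8, 2, 6], 5) (called at line 48) -> locate_pivot([10, 5, 5, 5, 5, 8, 2, 6], 5) (called at line 39).
First divergence: position 7 — shown 'checkpoint: -1', intended 'checkpoint: 3'.
Intended log window:
  5: combined inputs 10 / 3
  6: enter audit_lot: left 10 right 3
  7: checkpoint: 3
  8: enter sum_active: 8 items against 5
Execution walk:
  pack_ledger([10, 5, 5, 5, 5, 8, 2, 6]) -> 10  [called from clip_value, line 26]
  shape_report([10, 5, 5, 5, 5, 8, 2, 6], 5) -> 3  [called from clip_value, line 27]
  audit_lot(10, 3) -> -1  [called from clip_value, line 29]
  clip_value([10, 5, 5, 5, 5, 8, 2, 6], 5) -> -1  [called from main, line 46]
  locate_pivot([10, 5, 5, 5, 5, 8, 2, 6], 5) -> 1  [called from sum_active, line 39]
  sum_active([10, 5, 5, 5, 5, 8, 2, 6], 5) -> 10  [called from main, line 48]
Log origin:
  1 — clip_value, line 25
  2 — pack_ledger, line 2
  3 — pack_ledger, line 7
  4 — shape_report, line 15
  5 — clip_value, line 28
  6 — audit_lot, line 19
  7 — main, line 47
  8 — sum_active, line 38
  9 — locate_pivot, line 32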